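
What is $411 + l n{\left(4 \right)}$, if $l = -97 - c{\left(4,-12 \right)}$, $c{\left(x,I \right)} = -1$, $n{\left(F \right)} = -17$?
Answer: $2043$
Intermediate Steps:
$l = -96$ ($l = -97 - -1 = -97 + 1 = -96$)
$411 + l n{\left(4 \right)} = 411 - -1632 = 411 + 1632 = 2043$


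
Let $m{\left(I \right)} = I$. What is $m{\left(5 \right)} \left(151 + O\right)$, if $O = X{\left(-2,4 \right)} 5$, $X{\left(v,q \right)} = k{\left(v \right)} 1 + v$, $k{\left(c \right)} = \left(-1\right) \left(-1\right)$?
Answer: $730$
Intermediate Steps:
$k{\left(c \right)} = 1$
$X{\left(v,q \right)} = 1 + v$ ($X{\left(v,q \right)} = 1 \cdot 1 + v = 1 + v$)
$O = -5$ ($O = \left(1 - 2\right) 5 = \left(-1\right) 5 = -5$)
$m{\left(5 \right)} \left(151 + O\right) = 5 \left(151 - 5\right) = 5 \cdot 146 = 730$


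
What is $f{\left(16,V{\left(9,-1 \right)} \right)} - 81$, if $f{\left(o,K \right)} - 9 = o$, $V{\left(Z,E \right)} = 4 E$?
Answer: $-56$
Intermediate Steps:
$f{\left(o,K \right)} = 9 + o$
$f{\left(16,V{\left(9,-1 \right)} \right)} - 81 = \left(9 + 16\right) - 81 = 25 - 81 = -56$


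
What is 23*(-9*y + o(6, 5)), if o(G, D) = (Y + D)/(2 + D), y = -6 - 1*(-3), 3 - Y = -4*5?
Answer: 713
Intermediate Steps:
Y = 23 (Y = 3 - (-4)*5 = 3 - 1*(-20) = 3 + 20 = 23)
y = -3 (y = -6 + 3 = -3)
o(G, D) = (23 + D)/(2 + D)
23*(-9*y + o(6, 5)) = 23*(-9*(-3) + (23 + 5)/(2 + 5)) = 23*(27 + 28/7) = 23*(27 + (1/7)*28) = 23*(27 + 4) = 23*31 = 713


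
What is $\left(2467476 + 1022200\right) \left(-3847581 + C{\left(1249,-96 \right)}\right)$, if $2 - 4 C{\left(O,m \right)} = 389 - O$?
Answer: $-13426059048578$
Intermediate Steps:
$C{\left(O,m \right)} = - \frac{387}{4} + \frac{O}{4}$ ($C{\left(O,m \right)} = \frac{1}{2} - \frac{389 - O}{4} = \frac{1}{2} + \left(- \frac{389}{4} + \frac{O}{4}\right) = - \frac{387}{4} + \frac{O}{4}$)
$\left(2467476 + 1022200\right) \left(-3847581 + C{\left(1249,-96 \right)}\right) = \left(2467476 + 1022200\right) \left(-3847581 + \left(- \frac{387}{4} + \frac{1}{4} \cdot 1249\right)\right) = 3489676 \left(-3847581 + \left(- \frac{387}{4} + \frac{1249}{4}\right)\right) = 3489676 \left(-3847581 + \frac{431}{2}\right) = 3489676 \left(- \frac{7694731}{2}\right) = -13426059048578$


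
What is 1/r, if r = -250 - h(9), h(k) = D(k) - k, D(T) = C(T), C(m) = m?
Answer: -1/250 ≈ -0.0040000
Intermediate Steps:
D(T) = T
h(k) = 0 (h(k) = k - k = 0)
r = -250 (r = -250 - 1*0 = -250 + 0 = -250)
1/r = 1/(-250) = -1/250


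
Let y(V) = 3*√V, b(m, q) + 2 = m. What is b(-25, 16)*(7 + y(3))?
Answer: -189 - 81*√3 ≈ -329.30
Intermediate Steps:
b(m, q) = -2 + m
b(-25, 16)*(7 + y(3)) = (-2 - 25)*(7 + 3*√3) = -27*(7 + 3*√3) = -189 - 81*√3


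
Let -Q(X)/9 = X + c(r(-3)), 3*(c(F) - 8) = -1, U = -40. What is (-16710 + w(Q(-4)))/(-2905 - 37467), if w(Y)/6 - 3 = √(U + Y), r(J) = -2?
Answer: 4173/10093 - 3*I*√73/20186 ≈ 0.41346 - 0.0012698*I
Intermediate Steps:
c(F) = 23/3 (c(F) = 8 + (⅓)*(-1) = 8 - ⅓ = 23/3)
Q(X) = -69 - 9*X (Q(X) = -9*(X + 23/3) = -9*(23/3 + X) = -69 - 9*X)
w(Y) = 18 + 6*√(-40 + Y)
(-16710 + w(Q(-4)))/(-2905 - 37467) = (-16710 + (18 + 6*√(-40 + (-69 - 9*(-4)))))/(-2905 - 37467) = (-16710 + (18 + 6*√(-40 + (-69 + 36))))/(-40372) = (-16710 + (18 + 6*√(-40 - 33)))*(-1/40372) = (-16710 + (18 + 6*√(-73)))*(-1/40372) = (-16710 + (18 + 6*(I*√73)))*(-1/40372) = (-16710 + (18 + 6*I*√73))*(-1/40372) = (-16692 + 6*I*√73)*(-1/40372) = 4173/10093 - 3*I*√73/20186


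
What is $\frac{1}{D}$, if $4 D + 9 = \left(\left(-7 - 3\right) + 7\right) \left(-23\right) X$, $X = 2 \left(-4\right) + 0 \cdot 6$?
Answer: $- \frac{4}{561} \approx -0.0071301$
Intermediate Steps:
$X = -8$ ($X = -8 + 0 = -8$)
$D = - \frac{561}{4}$ ($D = - \frac{9}{4} + \frac{\left(\left(-7 - 3\right) + 7\right) \left(-23\right) \left(-8\right)}{4} = - \frac{9}{4} + \frac{\left(-10 + 7\right) \left(-23\right) \left(-8\right)}{4} = - \frac{9}{4} + \frac{\left(-3\right) \left(-23\right) \left(-8\right)}{4} = - \frac{9}{4} + \frac{69 \left(-8\right)}{4} = - \frac{9}{4} + \frac{1}{4} \left(-552\right) = - \frac{9}{4} - 138 = - \frac{561}{4} \approx -140.25$)
$\frac{1}{D} = \frac{1}{- \frac{561}{4}} = - \frac{4}{561}$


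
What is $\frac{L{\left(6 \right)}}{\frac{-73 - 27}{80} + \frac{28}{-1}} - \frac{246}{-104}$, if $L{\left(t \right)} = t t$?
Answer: $\frac{59}{52} \approx 1.1346$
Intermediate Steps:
$L{\left(t \right)} = t^{2}$
$\frac{L{\left(6 \right)}}{\frac{-73 - 27}{80} + \frac{28}{-1}} - \frac{246}{-104} = \frac{6^{2}}{\frac{-73 - 27}{80} + \frac{28}{-1}} - \frac{246}{-104} = \frac{36}{\left(-73 - 27\right) \frac{1}{80} + 28 \left(-1\right)} - - \frac{123}{52} = \frac{36}{\left(-100\right) \frac{1}{80} - 28} + \frac{123}{52} = \frac{36}{- \frac{5}{4} - 28} + \frac{123}{52} = \frac{36}{- \frac{117}{4}} + \frac{123}{52} = 36 \left(- \frac{4}{117}\right) + \frac{123}{52} = - \frac{16}{13} + \frac{123}{52} = \frac{59}{52}$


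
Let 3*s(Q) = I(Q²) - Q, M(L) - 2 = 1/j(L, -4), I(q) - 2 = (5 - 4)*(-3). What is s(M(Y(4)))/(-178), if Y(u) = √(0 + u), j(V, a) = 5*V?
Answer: 31/5340 ≈ 0.0058052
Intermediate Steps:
I(q) = -1 (I(q) = 2 + (5 - 4)*(-3) = 2 + 1*(-3) = 2 - 3 = -1)
Y(u) = √u
M(L) = 2 + 1/(5*L)
s(Q) = -⅓ - Q/3 (s(Q) = (-1 - Q)/3 = -⅓ - Q/3)
s(M(Y(4)))/(-178) = (-⅓ - (2 + 1/(5*(√4)))/3)/(-178) = (-⅓ - (2 + (⅕)/2)/3)*(-1/178) = (-⅓ - (2 + (⅕)*(½))/3)*(-1/178) = (-⅓ - (2 + ⅒)/3)*(-1/178) = (-⅓ - ⅓*21/10)*(-1/178) = (-⅓ - 7/10)*(-1/178) = -31/30*(-1/178) = 31/5340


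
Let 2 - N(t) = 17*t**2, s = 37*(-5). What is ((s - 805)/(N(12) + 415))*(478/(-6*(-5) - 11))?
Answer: 157740/12863 ≈ 12.263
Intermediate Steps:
s = -185
N(t) = 2 - 17*t**2
((s - 805)/(N(12) + 415))*(478/(-6*(-5) - 11)) = ((-185 - 805)/((2 - 17*12**2) + 415))*(478/(-6*(-5) - 11)) = (-990/((2 - 17*144) + 415))*(478/(30 - 11)) = (-990/((2 - 2448) + 415))*(478/19) = (-990/(-2446 + 415))*(478*(1/19)) = -990/(-2031)*(478/19) = -990*(-1/2031)*(478/19) = (330/677)*(478/19) = 157740/12863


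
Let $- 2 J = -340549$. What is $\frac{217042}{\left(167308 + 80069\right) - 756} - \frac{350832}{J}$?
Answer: $- \frac{99131641286}{83986534929} \approx -1.1803$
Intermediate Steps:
$J = \frac{340549}{2}$ ($J = \left(- \frac{1}{2}\right) \left(-340549\right) = \frac{340549}{2} \approx 1.7027 \cdot 10^{5}$)
$\frac{217042}{\left(167308 + 80069\right) - 756} - \frac{350832}{J} = \frac{217042}{\left(167308 + 80069\right) - 756} - \frac{350832}{\frac{340549}{2}} = \frac{217042}{247377 - 756} - \frac{701664}{340549} = \frac{217042}{246621} - \frac{701664}{340549} = - \frac{99131641286}{83986534929}$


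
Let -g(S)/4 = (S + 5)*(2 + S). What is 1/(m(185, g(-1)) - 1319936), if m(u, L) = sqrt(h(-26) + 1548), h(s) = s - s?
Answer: -329984/435557760637 - 3*sqrt(43)/871115521274 ≈ -7.5764e-7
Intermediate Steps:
h(s) = 0
g(S) = -4*(2 + S)*(5 + S) (g(S) = -4*(S + 5)*(2 + S) = -4*(5 + S)*(2 + S) = -4*(2 + S)*(5 + S))
m(u, L) = 6*sqrt(43) (m(u, L) = sqrt(0 + 1548) = sqrt(1548) = 6*sqrt(43))
1/(m(185, g(-1)) - 1319936) = 1/(6*sqrt(43) - 1319936) = 1/(-1319936 + 6*sqrt(43))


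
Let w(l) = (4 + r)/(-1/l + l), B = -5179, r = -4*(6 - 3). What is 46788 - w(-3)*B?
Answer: 62325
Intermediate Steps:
r = -12 (r = -4*3 = -12)
w(l) = -8/(l - 1/l) (w(l) = (4 - 12)/(-1/l + l) = -8/(l - 1/l))
46788 - w(-3)*B = 46788 - (-8*(-3)/(-1 + (-3)**2))*(-5179) = 46788 - (-8*(-3)/(-1 + 9))*(-5179) = 46788 - (-8*(-3)/8)*(-5179) = 46788 - (-8*(-3)*1/8)*(-5179) = 46788 - 3*(-5179) = 46788 - 1*(-15537) = 46788 + 15537 = 62325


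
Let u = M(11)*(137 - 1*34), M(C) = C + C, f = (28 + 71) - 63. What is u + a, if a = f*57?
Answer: 4318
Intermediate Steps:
f = 36 (f = 99 - 63 = 36)
M(C) = 2*C
u = 2266 (u = (2*11)*(137 - 1*34) = 22*(137 - 34) = 22*103 = 2266)
a = 2052 (a = 36*57 = 2052)
u + a = 2266 + 2052 = 4318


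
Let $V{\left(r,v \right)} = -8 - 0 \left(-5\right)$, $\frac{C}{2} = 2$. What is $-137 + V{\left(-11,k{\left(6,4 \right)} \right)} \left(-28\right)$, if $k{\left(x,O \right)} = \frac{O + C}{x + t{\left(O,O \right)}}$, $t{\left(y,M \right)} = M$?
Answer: $87$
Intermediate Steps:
$C = 4$ ($C = 2 \cdot 2 = 4$)
$k{\left(x,O \right)} = \frac{4 + O}{O + x}$ ($k{\left(x,O \right)} = \frac{O + 4}{x + O} = \frac{4 + O}{O + x}$)
$V{\left(r,v \right)} = -8$ ($V{\left(r,v \right)} = -8 - 0 = -8 + 0 = -8$)
$-137 + V{\left(-11,k{\left(6,4 \right)} \right)} \left(-28\right) = -137 - -224 = -137 + 224 = 87$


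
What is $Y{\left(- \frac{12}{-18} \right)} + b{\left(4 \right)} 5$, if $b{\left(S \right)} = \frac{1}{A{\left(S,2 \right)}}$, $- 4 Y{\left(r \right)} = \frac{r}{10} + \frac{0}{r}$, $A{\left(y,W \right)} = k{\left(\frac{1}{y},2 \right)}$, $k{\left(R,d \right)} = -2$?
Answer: $- \frac{151}{60} \approx -2.5167$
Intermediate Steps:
$A{\left(y,W \right)} = -2$
$Y{\left(r \right)} = - \frac{r}{40}$ ($Y{\left(r \right)} = - \frac{\frac{r}{10} + \frac{0}{r}}{4} = - \frac{r \frac{1}{10} + 0}{4} = - \frac{\frac{r}{10} + 0}{4} = - \frac{\frac{1}{10} r}{4} = - \frac{r}{40}$)
$b{\left(S \right)} = - \frac{1}{2}$ ($b{\left(S \right)} = \frac{1}{-2} = - \frac{1}{2}$)
$Y{\left(- \frac{12}{-18} \right)} + b{\left(4 \right)} 5 = - \frac{\left(-12\right) \frac{1}{-18}}{40} - \frac{5}{2} = - \frac{\left(-12\right) \left(- \frac{1}{18}\right)}{40} - \frac{5}{2} = \left(- \frac{1}{40}\right) \frac{2}{3} - \frac{5}{2} = - \frac{1}{60} - \frac{5}{2} = - \frac{151}{60}$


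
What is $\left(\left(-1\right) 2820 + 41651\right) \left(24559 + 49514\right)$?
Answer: $2876328663$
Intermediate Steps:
$\left(\left(-1\right) 2820 + 41651\right) \left(24559 + 49514\right) = \left(-2820 + 41651\right) 74073 = 38831 \cdot 74073 = 2876328663$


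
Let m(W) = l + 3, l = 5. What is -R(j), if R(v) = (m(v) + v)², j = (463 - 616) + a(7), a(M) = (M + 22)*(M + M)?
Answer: -68121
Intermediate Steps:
a(M) = 2*M*(22 + M) (a(M) = (22 + M)*(2*M) = 2*M*(22 + M))
m(W) = 8 (m(W) = 5 + 3 = 8)
j = 253 (j = (463 - 616) + 2*7*(22 + 7) = -153 + 2*7*29 = -153 + 406 = 253)
R(v) = (8 + v)²
-R(j) = -(8 + 253)² = -1*261² = -1*68121 = -68121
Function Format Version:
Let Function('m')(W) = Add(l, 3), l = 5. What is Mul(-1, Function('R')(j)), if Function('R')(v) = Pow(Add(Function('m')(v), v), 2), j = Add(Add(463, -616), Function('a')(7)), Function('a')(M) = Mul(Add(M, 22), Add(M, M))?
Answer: -68121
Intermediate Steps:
Function('a')(M) = Mul(2, M, Add(22, M)) (Function('a')(M) = Mul(Add(22, M), Mul(2, M)) = Mul(2, M, Add(22, M)))
Function('m')(W) = 8 (Function('m')(W) = Add(5, 3) = 8)
j = 253 (j = Add(Add(463, -616), Mul(2, 7, Add(22, 7))) = Add(-153, Mul(2, 7, 29)) = Add(-153, 406) = 253)
Function('R')(v) = Pow(Add(8, v), 2)
Mul(-1, Function('R')(j)) = Mul(-1, Pow(Add(8, 253), 2)) = Mul(-1, Pow(261, 2)) = Mul(-1, 68121) = -68121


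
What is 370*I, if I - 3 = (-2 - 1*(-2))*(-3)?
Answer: 1110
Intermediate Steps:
I = 3 (I = 3 + (-2 - 1*(-2))*(-3) = 3 + (-2 + 2)*(-3) = 3 + 0*(-3) = 3 + 0 = 3)
370*I = 370*3 = 1110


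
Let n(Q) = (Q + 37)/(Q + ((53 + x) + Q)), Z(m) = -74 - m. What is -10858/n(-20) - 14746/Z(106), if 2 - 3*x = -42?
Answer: -26911079/1530 ≈ -17589.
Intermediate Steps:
x = 44/3 (x = ⅔ - ⅓*(-42) = ⅔ + 14 = 44/3 ≈ 14.667)
n(Q) = (37 + Q)/(203/3 + 2*Q) (n(Q) = (Q + 37)/(Q + ((53 + 44/3) + Q)) = (37 + Q)/(Q + (203/3 + Q)) = (37 + Q)/(203/3 + 2*Q))
-10858/n(-20) - 14746/Z(106) = -10858*(203 + 6*(-20))/(3*(37 - 20)) - 14746/(-74 - 1*106) = -10858/(3*17/(203 - 120)) - 14746/(-74 - 106) = -10858/(3*17/83) - 14746/(-180) = -10858/(3*(1/83)*17) - 14746*(-1/180) = -10858/51/83 + 7373/90 = -10858*83/51 + 7373/90 = -901214/51 + 7373/90 = -26911079/1530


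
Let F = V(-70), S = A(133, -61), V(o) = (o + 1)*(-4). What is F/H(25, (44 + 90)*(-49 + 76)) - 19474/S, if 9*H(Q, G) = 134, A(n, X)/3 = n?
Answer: -115600/3819 ≈ -30.270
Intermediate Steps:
V(o) = -4 - 4*o (V(o) = (1 + o)*(-4) = -4 - 4*o)
A(n, X) = 3*n
H(Q, G) = 134/9 (H(Q, G) = (1/9)*134 = 134/9)
S = 399 (S = 3*133 = 399)
F = 276 (F = -4 - 4*(-70) = -4 + 280 = 276)
F/H(25, (44 + 90)*(-49 + 76)) - 19474/S = 276/(134/9) - 19474/399 = 276*(9/134) - 19474*1/399 = 1242/67 - 2782/57 = -115600/3819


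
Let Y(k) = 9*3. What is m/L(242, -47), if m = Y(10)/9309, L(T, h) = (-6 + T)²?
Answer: 9/172824688 ≈ 5.2076e-8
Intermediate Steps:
Y(k) = 27
m = 9/3103 (m = 27/9309 = 27*(1/9309) = 9/3103 ≈ 0.0029004)
m/L(242, -47) = 9/(3103*((-6 + 242)²)) = 9/(3103*(236²)) = (9/3103)/55696 = (9/3103)*(1/55696) = 9/172824688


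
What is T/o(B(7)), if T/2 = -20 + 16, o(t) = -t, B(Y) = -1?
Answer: -8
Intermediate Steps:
T = -8 (T = 2*(-20 + 16) = 2*(-4) = -8)
T/o(B(7)) = -8/(-1*(-1)) = -8/1 = 1*(-8) = -8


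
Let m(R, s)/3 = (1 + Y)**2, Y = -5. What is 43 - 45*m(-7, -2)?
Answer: -2117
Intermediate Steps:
m(R, s) = 48 (m(R, s) = 3*(1 - 5)**2 = 3*(-4)**2 = 3*16 = 48)
43 - 45*m(-7, -2) = 43 - 45*48 = 43 - 2160 = -2117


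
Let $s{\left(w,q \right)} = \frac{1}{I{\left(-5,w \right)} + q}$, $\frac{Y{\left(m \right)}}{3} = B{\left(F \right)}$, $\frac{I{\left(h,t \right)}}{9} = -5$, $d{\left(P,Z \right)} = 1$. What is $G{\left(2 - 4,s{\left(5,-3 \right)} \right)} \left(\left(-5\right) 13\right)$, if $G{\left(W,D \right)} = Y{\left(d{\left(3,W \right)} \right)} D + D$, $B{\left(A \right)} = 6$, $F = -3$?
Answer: $\frac{1235}{48} \approx 25.729$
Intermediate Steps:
$I{\left(h,t \right)} = -45$ ($I{\left(h,t \right)} = 9 \left(-5\right) = -45$)
$Y{\left(m \right)} = 18$ ($Y{\left(m \right)} = 3 \cdot 6 = 18$)
$s{\left(w,q \right)} = \frac{1}{-45 + q}$
$G{\left(W,D \right)} = 19 D$ ($G{\left(W,D \right)} = 18 D + D = 19 D$)
$G{\left(2 - 4,s{\left(5,-3 \right)} \right)} \left(\left(-5\right) 13\right) = \frac{19}{-45 - 3} \left(\left(-5\right) 13\right) = \frac{19}{-48} \left(-65\right) = 19 \left(- \frac{1}{48}\right) \left(-65\right) = \left(- \frac{19}{48}\right) \left(-65\right) = \frac{1235}{48}$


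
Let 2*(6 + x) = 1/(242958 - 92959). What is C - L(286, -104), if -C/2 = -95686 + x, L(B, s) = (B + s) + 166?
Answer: 28655208963/149999 ≈ 1.9104e+5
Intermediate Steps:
L(B, s) = 166 + B + s
x = -1799987/299998 (x = -6 + 1/(2*(242958 - 92959)) = -6 + (½)/149999 = -6 + (½)*(1/149999) = -6 + 1/299998 = -1799987/299998 ≈ -6.0000)
C = 28707408615/149999 (C = -2*(-95686 - 1799987/299998) = -2*(-28707408615/299998) = 28707408615/149999 ≈ 1.9138e+5)
C - L(286, -104) = 28707408615/149999 - (166 + 286 - 104) = 28707408615/149999 - 1*348 = 28707408615/149999 - 348 = 28655208963/149999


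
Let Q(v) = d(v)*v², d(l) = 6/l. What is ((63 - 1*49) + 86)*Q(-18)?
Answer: -10800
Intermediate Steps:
Q(v) = 6*v (Q(v) = (6/v)*v² = 6*v)
((63 - 1*49) + 86)*Q(-18) = ((63 - 1*49) + 86)*(6*(-18)) = ((63 - 49) + 86)*(-108) = (14 + 86)*(-108) = 100*(-108) = -10800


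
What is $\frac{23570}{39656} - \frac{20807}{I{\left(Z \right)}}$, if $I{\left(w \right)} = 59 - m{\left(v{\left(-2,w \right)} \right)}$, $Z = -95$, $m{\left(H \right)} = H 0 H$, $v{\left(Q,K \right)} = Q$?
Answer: $- \frac{411865881}{1169852} \approx -352.07$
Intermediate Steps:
$m{\left(H \right)} = 0$ ($m{\left(H \right)} = 0 H = 0$)
$I{\left(w \right)} = 59$ ($I{\left(w \right)} = 59 - 0 = 59 + 0 = 59$)
$\frac{23570}{39656} - \frac{20807}{I{\left(Z \right)}} = \frac{23570}{39656} - \frac{20807}{59} = 23570 \cdot \frac{1}{39656} - \frac{20807}{59} = \frac{11785}{19828} - \frac{20807}{59} = - \frac{411865881}{1169852}$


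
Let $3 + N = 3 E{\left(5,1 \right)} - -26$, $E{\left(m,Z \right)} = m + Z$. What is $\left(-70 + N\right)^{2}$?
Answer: $841$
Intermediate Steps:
$E{\left(m,Z \right)} = Z + m$
$N = 41$ ($N = -3 + \left(3 \left(1 + 5\right) - -26\right) = -3 + \left(3 \cdot 6 + 26\right) = -3 + \left(18 + 26\right) = -3 + 44 = 41$)
$\left(-70 + N\right)^{2} = \left(-70 + 41\right)^{2} = \left(-29\right)^{2} = 841$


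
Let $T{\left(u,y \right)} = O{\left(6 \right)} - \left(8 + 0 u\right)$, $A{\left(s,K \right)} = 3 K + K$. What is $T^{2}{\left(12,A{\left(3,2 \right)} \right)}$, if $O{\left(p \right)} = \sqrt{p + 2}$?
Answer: $72 - 32 \sqrt{2} \approx 26.745$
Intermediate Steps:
$O{\left(p \right)} = \sqrt{2 + p}$
$A{\left(s,K \right)} = 4 K$
$T{\left(u,y \right)} = -8 + 2 \sqrt{2}$ ($T{\left(u,y \right)} = \sqrt{2 + 6} - \left(8 + 0 u\right) = \sqrt{8} + \left(0 - 8\right) = 2 \sqrt{2} - 8 = -8 + 2 \sqrt{2}$)
$T^{2}{\left(12,A{\left(3,2 \right)} \right)} = \left(-8 + 2 \sqrt{2}\right)^{2}$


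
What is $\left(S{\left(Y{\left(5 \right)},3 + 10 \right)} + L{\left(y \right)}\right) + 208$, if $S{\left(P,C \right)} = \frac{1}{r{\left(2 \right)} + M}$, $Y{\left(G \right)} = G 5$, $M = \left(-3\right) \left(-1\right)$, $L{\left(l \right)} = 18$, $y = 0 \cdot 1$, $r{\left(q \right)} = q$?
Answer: $\frac{1131}{5} \approx 226.2$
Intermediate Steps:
$y = 0$
$M = 3$
$Y{\left(G \right)} = 5 G$
$S{\left(P,C \right)} = \frac{1}{5}$ ($S{\left(P,C \right)} = \frac{1}{2 + 3} = \frac{1}{5}$)
$\left(S{\left(Y{\left(5 \right)},3 + 10 \right)} + L{\left(y \right)}\right) + 208 = \left(\frac{1}{5} + 18\right) + 208 = \frac{91}{5} + 208 = \frac{1131}{5}$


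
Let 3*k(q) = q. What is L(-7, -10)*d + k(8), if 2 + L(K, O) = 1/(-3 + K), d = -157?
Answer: 9971/30 ≈ 332.37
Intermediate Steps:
k(q) = q/3
L(K, O) = -2 + 1/(-3 + K)
L(-7, -10)*d + k(8) = ((7 - 2*(-7))/(-3 - 7))*(-157) + (⅓)*8 = ((7 + 14)/(-10))*(-157) + 8/3 = -⅒*21*(-157) + 8/3 = -21/10*(-157) + 8/3 = 3297/10 + 8/3 = 9971/30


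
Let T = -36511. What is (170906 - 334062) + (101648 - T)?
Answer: -24997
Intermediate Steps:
(170906 - 334062) + (101648 - T) = (170906 - 334062) + (101648 - 1*(-36511)) = -163156 + (101648 + 36511) = -163156 + 138159 = -24997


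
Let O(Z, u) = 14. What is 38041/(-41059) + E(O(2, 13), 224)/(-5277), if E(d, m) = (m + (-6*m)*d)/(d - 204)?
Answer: -1023800441/1083341715 ≈ -0.94504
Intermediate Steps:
E(d, m) = (m - 6*d*m)/(-204 + d)
38041/(-41059) + E(O(2, 13), 224)/(-5277) = 38041/(-41059) + (224*(1 - 6*14)/(-204 + 14))/(-5277) = 38041*(-1/41059) + (224*(1 - 84)/(-190))*(-1/5277) = -38041/41059 + (224*(-1/190)*(-83))*(-1/5277) = -38041/41059 + (9296/95)*(-1/5277) = -38041/41059 - 9296/501315 = -1023800441/1083341715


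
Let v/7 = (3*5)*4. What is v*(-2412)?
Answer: -1013040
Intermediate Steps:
v = 420 (v = 7*((3*5)*4) = 7*(15*4) = 7*60 = 420)
v*(-2412) = 420*(-2412) = -1013040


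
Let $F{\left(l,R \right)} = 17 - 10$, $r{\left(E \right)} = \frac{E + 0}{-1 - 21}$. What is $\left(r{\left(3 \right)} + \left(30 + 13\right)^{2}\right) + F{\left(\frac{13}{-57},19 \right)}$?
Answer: $\frac{40829}{22} \approx 1855.9$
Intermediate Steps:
$r{\left(E \right)} = - \frac{E}{22}$ ($r{\left(E \right)} = \frac{E}{-22} = E \left(- \frac{1}{22}\right) = - \frac{E}{22}$)
$F{\left(l,R \right)} = 7$ ($F{\left(l,R \right)} = 17 - 10 = 7$)
$\left(r{\left(3 \right)} + \left(30 + 13\right)^{2}\right) + F{\left(\frac{13}{-57},19 \right)} = \left(\left(- \frac{1}{22}\right) 3 + \left(30 + 13\right)^{2}\right) + 7 = \left(- \frac{3}{22} + 43^{2}\right) + 7 = \left(- \frac{3}{22} + 1849\right) + 7 = \frac{40675}{22} + 7 = \frac{40829}{22}$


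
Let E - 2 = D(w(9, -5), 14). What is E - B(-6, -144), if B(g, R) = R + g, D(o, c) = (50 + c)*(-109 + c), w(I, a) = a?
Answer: -5928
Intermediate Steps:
D(o, c) = (-109 + c)*(50 + c)
E = -6078 (E = 2 + (-5450 + 14² - 59*14) = 2 + (-5450 + 196 - 826) = 2 - 6080 = -6078)
E - B(-6, -144) = -6078 - (-144 - 6) = -6078 - 1*(-150) = -6078 + 150 = -5928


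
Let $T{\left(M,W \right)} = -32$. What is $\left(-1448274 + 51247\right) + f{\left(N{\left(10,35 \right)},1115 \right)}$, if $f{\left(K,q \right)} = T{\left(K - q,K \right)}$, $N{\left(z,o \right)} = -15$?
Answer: $-1397059$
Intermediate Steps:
$f{\left(K,q \right)} = -32$
$\left(-1448274 + 51247\right) + f{\left(N{\left(10,35 \right)},1115 \right)} = \left(-1448274 + 51247\right) - 32 = -1397027 - 32 = -1397059$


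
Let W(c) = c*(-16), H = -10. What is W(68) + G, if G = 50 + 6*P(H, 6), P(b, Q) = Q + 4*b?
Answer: -1242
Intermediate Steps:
W(c) = -16*c
G = -154 (G = 50 + 6*(6 + 4*(-10)) = 50 + 6*(6 - 40) = 50 + 6*(-34) = 50 - 204 = -154)
W(68) + G = -16*68 - 154 = -1088 - 154 = -1242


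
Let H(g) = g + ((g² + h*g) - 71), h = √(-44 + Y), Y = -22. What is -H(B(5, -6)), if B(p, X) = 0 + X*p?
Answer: -799 + 30*I*√66 ≈ -799.0 + 243.72*I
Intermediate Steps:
B(p, X) = X*p
h = I*√66 (h = √(-44 - 22) = √(-66) = I*√66 ≈ 8.124*I)
H(g) = -71 + g + g² + I*g*√66 (H(g) = g + ((g² + (I*√66)*g) - 71) = g + ((g² + I*g*√66) - 71) = g + (-71 + g² + I*g*√66) = -71 + g + g² + I*g*√66)
-H(B(5, -6)) = -(-71 - 6*5 + (-6*5)² + I*(-6*5)*√66) = -(-71 - 30 + (-30)² + I*(-30)*√66) = -(-71 - 30 + 900 - 30*I*√66) = -(799 - 30*I*√66) = -799 + 30*I*√66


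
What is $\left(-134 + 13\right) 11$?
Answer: $-1331$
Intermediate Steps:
$\left(-134 + 13\right) 11 = \left(-121\right) 11 = -1331$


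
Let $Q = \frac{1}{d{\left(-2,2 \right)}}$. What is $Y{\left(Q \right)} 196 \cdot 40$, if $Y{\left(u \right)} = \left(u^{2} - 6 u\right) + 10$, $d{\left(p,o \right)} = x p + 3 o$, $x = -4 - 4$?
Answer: $\frac{9229640}{121} \approx 76278.0$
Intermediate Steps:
$x = -8$ ($x = -4 - 4 = -8$)
$d{\left(p,o \right)} = - 8 p + 3 o$
$Q = \frac{1}{22}$ ($Q = \frac{1}{\left(-8\right) \left(-2\right) + 3 \cdot 2} = \frac{1}{16 + 6} = \frac{1}{22} \approx 0.045455$)
$Y{\left(u \right)} = 10 + u^{2} - 6 u$
$Y{\left(Q \right)} 196 \cdot 40 = \left(10 + \left(\frac{1}{22}\right)^{2} - \frac{3}{11}\right) 196 \cdot 40 = \left(10 + \frac{1}{484} - \frac{3}{11}\right) 196 \cdot 40 = \frac{4709}{484} \cdot 196 \cdot 40 = \frac{230741}{121} \cdot 40 = \frac{9229640}{121}$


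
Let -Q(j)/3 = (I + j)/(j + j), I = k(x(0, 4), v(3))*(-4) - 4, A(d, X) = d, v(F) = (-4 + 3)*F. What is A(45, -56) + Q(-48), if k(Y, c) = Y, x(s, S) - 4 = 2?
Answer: 341/8 ≈ 42.625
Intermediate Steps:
v(F) = -F
x(s, S) = 6 (x(s, S) = 4 + 2 = 6)
I = -28 (I = 6*(-4) - 4 = -24 - 4 = -28)
Q(j) = -3*(-28 + j)/(2*j) (Q(j) = -3*(-28 + j)/(j + j) = -3*(-28 + j)/(2*j))
A(45, -56) + Q(-48) = 45 + (-3/2 + 42/(-48)) = 45 + (-3/2 + 42*(-1/48)) = 45 + (-3/2 - 7/8) = 45 - 19/8 = 341/8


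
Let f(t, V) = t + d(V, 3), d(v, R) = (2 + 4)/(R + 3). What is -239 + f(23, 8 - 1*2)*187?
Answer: 4249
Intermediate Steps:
d(v, R) = 6/(3 + R)
f(t, V) = 1 + t (f(t, V) = t + 6/(3 + 3) = t + 6/6 = t + 6*(⅙) = t + 1 = 1 + t)
-239 + f(23, 8 - 1*2)*187 = -239 + (1 + 23)*187 = -239 + 24*187 = -239 + 4488 = 4249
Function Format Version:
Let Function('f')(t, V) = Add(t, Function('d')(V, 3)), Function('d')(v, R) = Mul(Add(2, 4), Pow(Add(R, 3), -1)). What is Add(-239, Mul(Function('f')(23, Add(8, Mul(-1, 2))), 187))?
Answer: 4249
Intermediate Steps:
Function('d')(v, R) = Mul(6, Pow(Add(3, R), -1))
Function('f')(t, V) = Add(1, t) (Function('f')(t, V) = Add(t, Mul(6, Pow(Add(3, 3), -1))) = Add(t, Mul(6, Pow(6, -1))) = Add(t, Mul(6, Rational(1, 6))) = Add(t, 1) = Add(1, t))
Add(-239, Mul(Function('f')(23, Add(8, Mul(-1, 2))), 187)) = Add(-239, Mul(Add(1, 23), 187)) = Add(-239, Mul(24, 187)) = Add(-239, 4488) = 4249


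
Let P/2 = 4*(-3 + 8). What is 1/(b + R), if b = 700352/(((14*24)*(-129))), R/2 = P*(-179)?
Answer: -2709/38836652 ≈ -6.9754e-5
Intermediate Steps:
P = 40 (P = 2*(4*(-3 + 8)) = 2*(4*5) = 2*20 = 40)
R = -14320 (R = 2*(40*(-179)) = 2*(-7160) = -14320)
b = -43772/2709 (b = 700352/((336*(-129))) = 700352/(-43344) = 700352*(-1/43344) = -43772/2709 ≈ -16.158)
1/(b + R) = 1/(-43772/2709 - 14320) = 1/(-38836652/2709) = -2709/38836652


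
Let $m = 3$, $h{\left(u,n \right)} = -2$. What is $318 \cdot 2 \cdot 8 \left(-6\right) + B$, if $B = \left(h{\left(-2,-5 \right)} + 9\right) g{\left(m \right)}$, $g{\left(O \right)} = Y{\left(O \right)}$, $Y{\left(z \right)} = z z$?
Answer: $-30465$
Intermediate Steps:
$Y{\left(z \right)} = z^{2}$
$g{\left(O \right)} = O^{2}$
$B = 63$ ($B = \left(-2 + 9\right) 3^{2} = 7 \cdot 9 = 63$)
$318 \cdot 2 \cdot 8 \left(-6\right) + B = 318 \cdot 2 \cdot 8 \left(-6\right) + 63 = 318 \cdot 16 \left(-6\right) + 63 = 318 \left(-96\right) + 63 = -30528 + 63 = -30465$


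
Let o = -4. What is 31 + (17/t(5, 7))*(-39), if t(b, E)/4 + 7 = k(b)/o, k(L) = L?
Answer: 562/11 ≈ 51.091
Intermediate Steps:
t(b, E) = -28 - b (t(b, E) = -28 + 4*(b/(-4)) = -28 + 4*(b*(-¼)) = -28 + 4*(-b/4) = -28 - b)
31 + (17/t(5, 7))*(-39) = 31 + (17/(-28 - 1*5))*(-39) = 31 + (17/(-28 - 5))*(-39) = 31 + (17/(-33))*(-39) = 31 + (17*(-1/33))*(-39) = 31 - 17/33*(-39) = 31 + 221/11 = 562/11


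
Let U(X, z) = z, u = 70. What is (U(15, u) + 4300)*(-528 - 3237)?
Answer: -16453050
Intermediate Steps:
(U(15, u) + 4300)*(-528 - 3237) = (70 + 4300)*(-528 - 3237) = 4370*(-3765) = -16453050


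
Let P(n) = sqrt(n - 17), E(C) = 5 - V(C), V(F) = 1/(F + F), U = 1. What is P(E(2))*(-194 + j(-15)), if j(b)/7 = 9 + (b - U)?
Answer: -1701*I/2 ≈ -850.5*I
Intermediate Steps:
V(F) = 1/(2*F)
E(C) = 5 - 1/(2*C)
P(n) = sqrt(-17 + n)
j(b) = 56 + 7*b (j(b) = 7*(9 + (b - 1*1)) = 7*(9 + (b - 1)) = 7*(9 + (-1 + b)) = 7*(8 + b) = 56 + 7*b)
P(E(2))*(-194 + j(-15)) = sqrt(-17 + (5 - 1/2/2))*(-194 + (56 + 7*(-15))) = sqrt(-17 + (5 - 1/2*1/2))*(-194 + (56 - 105)) = sqrt(-17 + (5 - 1/4))*(-194 - 49) = sqrt(-17 + 19/4)*(-243) = sqrt(-49/4)*(-243) = (7*I/2)*(-243) = -1701*I/2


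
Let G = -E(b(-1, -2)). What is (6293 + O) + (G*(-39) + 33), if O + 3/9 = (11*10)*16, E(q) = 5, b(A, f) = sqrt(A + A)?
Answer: 24842/3 ≈ 8280.7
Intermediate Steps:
b(A, f) = sqrt(2)*sqrt(A) (b(A, f) = sqrt(2*A) = sqrt(2)*sqrt(A))
G = -5 (G = -1*5 = -5)
O = 5279/3 (O = -1/3 + (11*10)*16 = -1/3 + 110*16 = -1/3 + 1760 = 5279/3 ≈ 1759.7)
(6293 + O) + (G*(-39) + 33) = (6293 + 5279/3) + (-5*(-39) + 33) = 24158/3 + (195 + 33) = 24158/3 + 228 = 24842/3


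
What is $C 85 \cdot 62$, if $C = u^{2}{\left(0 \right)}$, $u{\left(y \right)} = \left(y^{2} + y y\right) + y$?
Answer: $0$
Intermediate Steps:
$u{\left(y \right)} = y + 2 y^{2}$ ($u{\left(y \right)} = \left(y^{2} + y^{2}\right) + y = 2 y^{2} + y = y + 2 y^{2}$)
$C = 0$ ($C = \left(0 \left(1 + 2 \cdot 0\right)\right)^{2} = \left(0 \left(1 + 0\right)\right)^{2} = \left(0 \cdot 1\right)^{2} = 0^{2} = 0$)
$C 85 \cdot 62 = 0 \cdot 85 \cdot 62 = 0 \cdot 62 = 0$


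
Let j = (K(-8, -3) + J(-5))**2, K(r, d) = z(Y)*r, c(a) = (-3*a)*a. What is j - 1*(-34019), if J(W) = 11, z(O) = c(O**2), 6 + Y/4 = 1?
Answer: 14745684514140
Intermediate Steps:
Y = -20 (Y = -24 + 4*1 = -24 + 4 = -20)
c(a) = -3*a**2
z(O) = -3*O**4
K(r, d) = -480000*r (K(r, d) = (-3*(-20)**4)*r = (-3*160000)*r = -480000*r)
j = 14745684480121 (j = (-480000*(-8) + 11)**2 = (3840000 + 11)**2 = 3840011**2 = 14745684480121)
j - 1*(-34019) = 14745684480121 - 1*(-34019) = 14745684480121 + 34019 = 14745684514140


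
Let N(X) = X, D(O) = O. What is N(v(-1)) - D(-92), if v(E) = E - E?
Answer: 92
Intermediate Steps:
v(E) = 0
N(v(-1)) - D(-92) = 0 - 1*(-92) = 0 + 92 = 92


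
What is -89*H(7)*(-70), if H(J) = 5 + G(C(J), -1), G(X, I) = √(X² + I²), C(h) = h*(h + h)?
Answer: 31150 + 6230*√9605 ≈ 6.4172e+5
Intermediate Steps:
C(h) = 2*h² (C(h) = h*(2*h) = 2*h²)
G(X, I) = √(I² + X²)
H(J) = 5 + √(1 + 4*J⁴) (H(J) = 5 + √((-1)² + (2*J²)²) = 5 + √(1 + 4*J⁴))
-89*H(7)*(-70) = -89*(5 + √(1 + 4*7⁴))*(-70) = -89*(5 + √(1 + 4*2401))*(-70) = -89*(5 + √(1 + 9604))*(-70) = -89*(5 + √9605)*(-70) = (-445 - 89*√9605)*(-70) = 31150 + 6230*√9605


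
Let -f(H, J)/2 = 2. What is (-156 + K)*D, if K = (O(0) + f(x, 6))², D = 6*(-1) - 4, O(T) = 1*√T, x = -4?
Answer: 1400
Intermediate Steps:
O(T) = √T
f(H, J) = -4 (f(H, J) = -2*2 = -4)
D = -10 (D = -6 - 4 = -10)
K = 16 (K = (√0 - 4)² = (0 - 4)² = (-4)² = 16)
(-156 + K)*D = (-156 + 16)*(-10) = -140*(-10) = 1400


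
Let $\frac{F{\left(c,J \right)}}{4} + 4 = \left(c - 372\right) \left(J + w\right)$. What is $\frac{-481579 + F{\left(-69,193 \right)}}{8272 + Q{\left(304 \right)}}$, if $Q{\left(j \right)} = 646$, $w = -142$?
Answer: $- \frac{571559}{8918} \approx -64.09$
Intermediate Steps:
$F{\left(c,J \right)} = -16 + 4 \left(-372 + c\right) \left(-142 + J\right)$ ($F{\left(c,J \right)} = -16 + 4 \left(c - 372\right) \left(J - 142\right) = -16 + 4 \left(-372 + c\right) \left(-142 + J\right)$)
$\frac{-481579 + F{\left(-69,193 \right)}}{8272 + Q{\left(304 \right)}} = \frac{-481579 + \left(211280 - 287184 - -39192 + 4 \cdot 193 \left(-69\right)\right)}{8272 + 646} = \frac{-481579 + \left(211280 - 287184 + 39192 - 53268\right)}{8918} = \left(-481579 - 89980\right) \frac{1}{8918} = \left(-571559\right) \frac{1}{8918} = - \frac{571559}{8918}$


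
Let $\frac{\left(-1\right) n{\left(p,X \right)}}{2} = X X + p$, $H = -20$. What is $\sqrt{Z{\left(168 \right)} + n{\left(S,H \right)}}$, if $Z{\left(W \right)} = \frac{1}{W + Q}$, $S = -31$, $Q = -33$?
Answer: $\frac{i \sqrt{1494435}}{45} \approx 27.166 i$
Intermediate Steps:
$n{\left(p,X \right)} = - 2 p - 2 X^{2}$ ($n{\left(p,X \right)} = - 2 \left(X X + p\right) = - 2 \left(X^{2} + p\right) = - 2 \left(p + X^{2}\right) = - 2 p - 2 X^{2}$)
$Z{\left(W \right)} = \frac{1}{-33 + W}$ ($Z{\left(W \right)} = \frac{1}{W - 33} = \frac{1}{-33 + W}$)
$\sqrt{Z{\left(168 \right)} + n{\left(S,H \right)}} = \sqrt{\frac{1}{-33 + 168} - \left(-62 + 2 \left(-20\right)^{2}\right)} = \sqrt{\frac{1}{135} + \left(62 - 800\right)} = \sqrt{\frac{1}{135} - 738} = \sqrt{- \frac{99629}{135}} = \frac{i \sqrt{1494435}}{45}$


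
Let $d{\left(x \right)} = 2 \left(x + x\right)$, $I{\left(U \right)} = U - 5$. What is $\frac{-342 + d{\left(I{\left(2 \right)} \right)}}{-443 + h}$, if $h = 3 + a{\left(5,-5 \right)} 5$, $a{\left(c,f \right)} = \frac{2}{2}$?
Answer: $\frac{118}{145} \approx 0.81379$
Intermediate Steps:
$I{\left(U \right)} = -5 + U$
$d{\left(x \right)} = 4 x$ ($d{\left(x \right)} = 2 \cdot 2 x = 4 x$)
$a{\left(c,f \right)} = 1$ ($a{\left(c,f \right)} = 2 \cdot \frac{1}{2} = 1$)
$h = 8$ ($h = 3 + 1 \cdot 5 = 3 + 5 = 8$)
$\frac{-342 + d{\left(I{\left(2 \right)} \right)}}{-443 + h} = \frac{-342 + 4 \left(-5 + 2\right)}{-443 + 8} = \frac{-342 + 4 \left(-3\right)}{-435} = \left(-342 - 12\right) \left(- \frac{1}{435}\right) = \left(-354\right) \left(- \frac{1}{435}\right) = \frac{118}{145}$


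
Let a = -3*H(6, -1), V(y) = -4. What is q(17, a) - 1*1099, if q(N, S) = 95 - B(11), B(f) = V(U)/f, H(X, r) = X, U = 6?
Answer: -11040/11 ≈ -1003.6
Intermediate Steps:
a = -18 (a = -3*6 = -18)
B(f) = -4/f
q(N, S) = 1049/11 (q(N, S) = 95 - (-4)/11 = 95 - 1*(-4/11) = 95 + 4/11 = 1049/11)
q(17, a) - 1*1099 = 1049/11 - 1*1099 = 1049/11 - 1099 = -11040/11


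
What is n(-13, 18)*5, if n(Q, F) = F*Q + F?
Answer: -1080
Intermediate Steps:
n(Q, F) = F + F*Q
n(-13, 18)*5 = (18*(1 - 13))*5 = (18*(-12))*5 = -216*5 = -1080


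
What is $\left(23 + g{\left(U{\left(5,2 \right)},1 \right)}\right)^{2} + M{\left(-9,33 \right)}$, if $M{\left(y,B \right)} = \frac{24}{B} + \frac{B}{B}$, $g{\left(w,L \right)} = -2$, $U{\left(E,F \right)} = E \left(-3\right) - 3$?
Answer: $\frac{4870}{11} \approx 442.73$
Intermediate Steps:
$U{\left(E,F \right)} = -3 - 3 E$ ($U{\left(E,F \right)} = - 3 E - 3 = -3 - 3 E$)
$M{\left(y,B \right)} = 1 + \frac{24}{B}$ ($M{\left(y,B \right)} = \frac{24}{B} + 1 = 1 + \frac{24}{B}$)
$\left(23 + g{\left(U{\left(5,2 \right)},1 \right)}\right)^{2} + M{\left(-9,33 \right)} = \left(23 - 2\right)^{2} + \frac{24 + 33}{33} = 21^{2} + \frac{1}{33} \cdot 57 = 441 + \frac{19}{11} = \frac{4870}{11}$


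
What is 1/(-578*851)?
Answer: -1/491878 ≈ -2.0330e-6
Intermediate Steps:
1/(-578*851) = 1/(-491878) = -1/491878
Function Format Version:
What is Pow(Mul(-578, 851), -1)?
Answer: Rational(-1, 491878) ≈ -2.0330e-6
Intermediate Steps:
Pow(Mul(-578, 851), -1) = Pow(-491878, -1) = Rational(-1, 491878)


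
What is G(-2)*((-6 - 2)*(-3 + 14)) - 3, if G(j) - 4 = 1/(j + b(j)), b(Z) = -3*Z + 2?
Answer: -1109/3 ≈ -369.67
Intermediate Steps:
b(Z) = 2 - 3*Z
G(j) = 4 + 1/(2 - 2*j) (G(j) = 4 + 1/(j + (2 - 3*j)) = 4 + 1/(2 - 2*j))
G(-2)*((-6 - 2)*(-3 + 14)) - 3 = ((-9 + 8*(-2))/(2*(-1 - 2)))*((-6 - 2)*(-3 + 14)) - 3 = ((1/2)*(-9 - 16)/(-3))*(-8*11) - 3 = ((1/2)*(-1/3)*(-25))*(-88) - 3 = (25/6)*(-88) - 3 = -1100/3 - 3 = -1109/3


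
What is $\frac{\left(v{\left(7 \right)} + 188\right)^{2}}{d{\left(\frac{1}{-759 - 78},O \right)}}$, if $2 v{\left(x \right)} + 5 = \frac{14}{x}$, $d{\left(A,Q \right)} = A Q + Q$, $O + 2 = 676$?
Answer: $\frac{116450973}{2253856} \approx 51.667$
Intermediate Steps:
$O = 674$ ($O = -2 + 676 = 674$)
$d{\left(A,Q \right)} = Q + A Q$
$v{\left(x \right)} = - \frac{5}{2} + \frac{7}{x}$ ($v{\left(x \right)} = - \frac{5}{2} + \frac{14 \frac{1}{x}}{2} = - \frac{5}{2} + \frac{7}{x}$)
$\frac{\left(v{\left(7 \right)} + 188\right)^{2}}{d{\left(\frac{1}{-759 - 78},O \right)}} = \frac{\left(\left(- \frac{5}{2} + \frac{7}{7}\right) + 188\right)^{2}}{674 \left(1 + \frac{1}{-759 - 78}\right)} = \frac{\left(\left(- \frac{5}{2} + 7 \cdot \frac{1}{7}\right) + 188\right)^{2}}{674 \left(1 + \frac{1}{-837}\right)} = \frac{\left(\left(- \frac{5}{2} + 1\right) + 188\right)^{2}}{674 \left(1 - \frac{1}{837}\right)} = \frac{\left(- \frac{3}{2} + 188\right)^{2}}{674 \cdot \frac{836}{837}} = \frac{\left(\frac{373}{2}\right)^{2}}{\frac{563464}{837}} = \frac{139129}{4} \cdot \frac{837}{563464} = \frac{116450973}{2253856}$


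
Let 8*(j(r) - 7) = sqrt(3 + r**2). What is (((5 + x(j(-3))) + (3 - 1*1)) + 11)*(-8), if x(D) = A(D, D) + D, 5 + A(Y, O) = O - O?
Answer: -160 - 2*sqrt(3) ≈ -163.46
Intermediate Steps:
j(r) = 7 + sqrt(3 + r**2)/8
A(Y, O) = -5 (A(Y, O) = -5 + (O - O) = -5 + 0 = -5)
x(D) = -5 + D
(((5 + x(j(-3))) + (3 - 1*1)) + 11)*(-8) = (((5 + (-5 + (7 + sqrt(3 + (-3)**2)/8))) + (3 - 1*1)) + 11)*(-8) = (((5 + (-5 + (7 + sqrt(3 + 9)/8))) + (3 - 1)) + 11)*(-8) = (((5 + (-5 + (7 + sqrt(12)/8))) + 2) + 11)*(-8) = (((5 + (-5 + (7 + (2*sqrt(3))/8))) + 2) + 11)*(-8) = (((5 + (-5 + (7 + sqrt(3)/4))) + 2) + 11)*(-8) = (((5 + (2 + sqrt(3)/4)) + 2) + 11)*(-8) = (((7 + sqrt(3)/4) + 2) + 11)*(-8) = ((9 + sqrt(3)/4) + 11)*(-8) = (20 + sqrt(3)/4)*(-8) = -160 - 2*sqrt(3)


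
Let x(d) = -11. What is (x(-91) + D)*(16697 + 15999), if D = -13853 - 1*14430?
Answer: -925100624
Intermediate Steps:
D = -28283 (D = -13853 - 14430 = -28283)
(x(-91) + D)*(16697 + 15999) = (-11 - 28283)*(16697 + 15999) = -28294*32696 = -925100624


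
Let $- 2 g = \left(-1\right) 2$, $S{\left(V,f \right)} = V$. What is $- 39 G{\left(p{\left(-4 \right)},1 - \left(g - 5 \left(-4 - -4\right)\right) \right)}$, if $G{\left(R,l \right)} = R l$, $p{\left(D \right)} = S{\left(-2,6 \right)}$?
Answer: $0$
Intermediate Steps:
$p{\left(D \right)} = -2$
$g = 1$ ($g = - \frac{\left(-1\right) 2}{2} = \left(- \frac{1}{2}\right) \left(-2\right) = 1$)
$- 39 G{\left(p{\left(-4 \right)},1 - \left(g - 5 \left(-4 - -4\right)\right) \right)} = - 39 \left(- 2 \left(1 - \left(1 - 5 \left(-4 - -4\right)\right)\right)\right) = - 39 \left(- 2 \left(1 - \left(1 - 5 \left(-4 + 4\right)\right)\right)\right) = - 39 \left(- 2 \left(1 - \left(1 - 0\right)\right)\right) = - 39 \left(- 2 \left(1 - \left(1 + 0\right)\right)\right) = - 39 \left(- 2 \left(1 - 1\right)\right) = - 39 \left(\left(-2\right) 0\right) = \left(-39\right) 0 = 0$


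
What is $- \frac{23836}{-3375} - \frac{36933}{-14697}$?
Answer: $\frac{52774063}{5511375} \approx 9.5755$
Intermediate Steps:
$- \frac{23836}{-3375} - \frac{36933}{-14697} = \left(-23836\right) \left(- \frac{1}{3375}\right) - - \frac{12311}{4899} = \frac{23836}{3375} + \frac{12311}{4899} = \frac{52774063}{5511375}$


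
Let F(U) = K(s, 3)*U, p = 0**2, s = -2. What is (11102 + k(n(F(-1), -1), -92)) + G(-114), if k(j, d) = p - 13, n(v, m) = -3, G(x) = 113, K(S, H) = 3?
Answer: 11202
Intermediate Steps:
p = 0
F(U) = 3*U
k(j, d) = -13 (k(j, d) = 0 - 13 = -13)
(11102 + k(n(F(-1), -1), -92)) + G(-114) = (11102 - 13) + 113 = 11089 + 113 = 11202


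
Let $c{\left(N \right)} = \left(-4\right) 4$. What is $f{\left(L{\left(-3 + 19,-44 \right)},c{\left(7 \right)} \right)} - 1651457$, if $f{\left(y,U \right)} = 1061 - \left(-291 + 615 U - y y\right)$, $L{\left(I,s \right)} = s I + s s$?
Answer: $-122441$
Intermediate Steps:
$L{\left(I,s \right)} = s^{2} + I s$ ($L{\left(I,s \right)} = I s + s^{2} = s^{2} + I s$)
$c{\left(N \right)} = -16$
$f{\left(y,U \right)} = 1352 + y^{2} - 615 U$ ($f{\left(y,U \right)} = 1061 - \left(-291 - y^{2} + 615 U\right) = 1061 + \left(291 + y^{2} - 615 U\right) = 1352 + y^{2} - 615 U$)
$f{\left(L{\left(-3 + 19,-44 \right)},c{\left(7 \right)} \right)} - 1651457 = \left(1352 + \left(- 44 \left(\left(-3 + 19\right) - 44\right)\right)^{2} - -9840\right) - 1651457 = \left(1352 + \left(- 44 \left(16 - 44\right)\right)^{2} + 9840\right) - 1651457 = \left(1352 + \left(\left(-44\right) \left(-28\right)\right)^{2} + 9840\right) - 1651457 = \left(1352 + 1232^{2} + 9840\right) - 1651457 = \left(1352 + 1517824 + 9840\right) - 1651457 = 1529016 - 1651457 = -122441$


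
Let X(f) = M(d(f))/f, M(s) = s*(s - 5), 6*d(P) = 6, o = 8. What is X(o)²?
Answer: ¼ ≈ 0.25000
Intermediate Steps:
d(P) = 1 (d(P) = (⅙)*6 = 1)
M(s) = s*(-5 + s)
X(f) = -4/f (X(f) = (1*(-5 + 1))/f = (1*(-4))/f = -4/f)
X(o)² = (-4/8)² = (-4*⅛)² = (-½)² = ¼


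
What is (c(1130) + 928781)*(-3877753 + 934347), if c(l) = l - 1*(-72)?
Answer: -2737317542098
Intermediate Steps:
c(l) = 72 + l (c(l) = l + 72 = 72 + l)
(c(1130) + 928781)*(-3877753 + 934347) = ((72 + 1130) + 928781)*(-3877753 + 934347) = (1202 + 928781)*(-2943406) = 929983*(-2943406) = -2737317542098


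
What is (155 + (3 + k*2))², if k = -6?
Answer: 21316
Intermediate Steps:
(155 + (3 + k*2))² = (155 + (3 - 6*2))² = (155 + (3 - 12))² = (155 - 9)² = 146² = 21316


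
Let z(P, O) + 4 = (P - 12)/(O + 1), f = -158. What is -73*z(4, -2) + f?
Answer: -450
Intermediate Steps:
z(P, O) = -4 + (-12 + P)/(1 + O) (z(P, O) = -4 + (P - 12)/(O + 1) = -4 + (-12 + P)/(1 + O))
-73*z(4, -2) + f = -73*(-16 + 4 - 4*(-2))/(1 - 2) - 158 = -73*(-16 + 4 + 8)/(-1) - 158 = -(-73)*(-4) - 158 = -73*4 - 158 = -292 - 158 = -450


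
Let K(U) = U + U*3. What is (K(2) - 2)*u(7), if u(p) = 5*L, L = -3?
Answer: -90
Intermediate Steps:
u(p) = -15 (u(p) = 5*(-3) = -15)
K(U) = 4*U (K(U) = U + 3*U = 4*U)
(K(2) - 2)*u(7) = (4*2 - 2)*(-15) = (8 - 2)*(-15) = 6*(-15) = -90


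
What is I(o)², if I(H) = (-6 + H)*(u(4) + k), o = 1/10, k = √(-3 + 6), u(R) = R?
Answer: 66139/100 + 6962*√3/25 ≈ 1143.7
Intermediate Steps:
k = √3 ≈ 1.7320
o = ⅒ ≈ 0.10000
I(H) = (-6 + H)*(4 + √3)
I(o)² = (-24 - 6*√3 + 4*(⅒) + √3/10)² = (-24 - 6*√3 + ⅖ + √3/10)² = (-118/5 - 59*√3/10)²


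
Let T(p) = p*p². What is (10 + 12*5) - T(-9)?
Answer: 799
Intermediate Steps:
T(p) = p³
(10 + 12*5) - T(-9) = (10 + 12*5) - 1*(-9)³ = (10 + 60) - 1*(-729) = 70 + 729 = 799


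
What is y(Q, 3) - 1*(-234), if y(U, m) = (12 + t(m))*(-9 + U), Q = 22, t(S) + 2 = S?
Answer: 403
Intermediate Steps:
t(S) = -2 + S
y(U, m) = (-9 + U)*(10 + m) (y(U, m) = (12 + (-2 + m))*(-9 + U) = (10 + m)*(-9 + U) = (-9 + U)*(10 + m))
y(Q, 3) - 1*(-234) = (-90 - 9*3 + 10*22 + 22*3) - 1*(-234) = (-90 - 27 + 220 + 66) + 234 = 169 + 234 = 403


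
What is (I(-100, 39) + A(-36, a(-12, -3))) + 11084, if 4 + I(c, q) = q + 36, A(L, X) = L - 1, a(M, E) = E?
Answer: 11118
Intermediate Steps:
A(L, X) = -1 + L
I(c, q) = 32 + q (I(c, q) = -4 + (q + 36) = -4 + (36 + q) = 32 + q)
(I(-100, 39) + A(-36, a(-12, -3))) + 11084 = ((32 + 39) + (-1 - 36)) + 11084 = (71 - 37) + 11084 = 34 + 11084 = 11118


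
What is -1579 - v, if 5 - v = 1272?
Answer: -312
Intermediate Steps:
v = -1267 (v = 5 - 1*1272 = 5 - 1272 = -1267)
-1579 - v = -1579 - 1*(-1267) = -1579 + 1267 = -312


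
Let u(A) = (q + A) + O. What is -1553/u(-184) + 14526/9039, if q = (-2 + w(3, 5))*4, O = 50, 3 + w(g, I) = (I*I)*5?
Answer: -3003857/1042498 ≈ -2.8814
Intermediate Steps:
w(g, I) = -3 + 5*I² (w(g, I) = -3 + (I*I)*5 = -3 + I²*5 = -3 + 5*I²)
q = 480 (q = (-2 + (-3 + 5*5²))*4 = (-2 + (-3 + 5*25))*4 = (-2 + (-3 + 125))*4 = (-2 + 122)*4 = 120*4 = 480)
u(A) = 530 + A (u(A) = (480 + A) + 50 = 530 + A)
-1553/u(-184) + 14526/9039 = -1553/(530 - 184) + 14526/9039 = -1553/346 + 14526*(1/9039) = -1553*1/346 + 4842/3013 = -1553/346 + 4842/3013 = -3003857/1042498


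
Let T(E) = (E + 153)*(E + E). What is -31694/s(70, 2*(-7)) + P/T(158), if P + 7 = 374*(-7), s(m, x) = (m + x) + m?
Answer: -1557545147/6191388 ≈ -251.57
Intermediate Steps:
s(m, x) = x + 2*m
T(E) = 2*E*(153 + E) (T(E) = (153 + E)*(2*E) = 2*E*(153 + E))
P = -2625 (P = -7 + 374*(-7) = -7 - 2618 = -2625)
-31694/s(70, 2*(-7)) + P/T(158) = -31694/(2*(-7) + 2*70) - 2625*1/(316*(153 + 158)) = -31694/(-14 + 140) - 2625/(2*158*311) = -31694/126 - 2625/98276 = -31694*1/126 - 2625*1/98276 = -15847/63 - 2625/98276 = -1557545147/6191388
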